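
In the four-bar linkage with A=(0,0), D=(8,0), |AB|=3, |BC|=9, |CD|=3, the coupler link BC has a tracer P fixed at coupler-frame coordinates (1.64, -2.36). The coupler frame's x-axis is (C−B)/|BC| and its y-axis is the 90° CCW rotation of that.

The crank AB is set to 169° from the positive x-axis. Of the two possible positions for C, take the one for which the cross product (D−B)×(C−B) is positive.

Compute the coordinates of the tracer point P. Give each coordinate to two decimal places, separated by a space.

A=(0,0), D=(8.00,0)
B = A + 3.00·(cos169°, sin169°) = (-2.9449, 0.5724)
|BD| = 10.9598
circle(B,9.00) ∩ circle(D,3.00): a=8.7646, h=2.0448
  candidates: C₊=(5.9146,2.1566) cross=22.410; C₋=(5.7010,-1.9273) cross=-22.410
  mode + wants cross > 0 → take C=(5.9146,2.1566) (cross=22.410)
ex = (C−B)/|BC| = (0.9844,0.1760); ey = (-0.1760,0.9844)
P = B + 1.64·ex + -2.36·ey = (-0.9151,-1.4620)

-0.92 -1.46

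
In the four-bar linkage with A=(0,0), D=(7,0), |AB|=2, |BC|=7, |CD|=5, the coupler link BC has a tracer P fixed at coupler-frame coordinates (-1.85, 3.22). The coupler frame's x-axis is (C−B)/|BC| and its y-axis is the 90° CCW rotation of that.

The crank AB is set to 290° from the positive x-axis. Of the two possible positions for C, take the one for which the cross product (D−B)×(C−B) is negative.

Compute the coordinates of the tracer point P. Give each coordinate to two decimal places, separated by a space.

A=(0,0), D=(7.00,0)
B = A + 2.00·(cos290°, sin290°) = (0.6840, -1.8794)
|BD| = 6.5896
circle(B,7.00) ∩ circle(D,5.00): a=5.1159, h=4.7779
  candidates: C₊=(4.2248,4.1591) cross=31.484; C₋=(6.9501,-4.9998) cross=-31.484
  mode - wants cross < 0 → take C=(6.9501,-4.9998) (cross=-31.484)
ex = (C−B)/|BC| = (0.8951,-0.4458); ey = (0.4458,0.8951)
P = B + -1.85·ex + 3.22·ey = (0.4634,1.8277)

0.46 1.83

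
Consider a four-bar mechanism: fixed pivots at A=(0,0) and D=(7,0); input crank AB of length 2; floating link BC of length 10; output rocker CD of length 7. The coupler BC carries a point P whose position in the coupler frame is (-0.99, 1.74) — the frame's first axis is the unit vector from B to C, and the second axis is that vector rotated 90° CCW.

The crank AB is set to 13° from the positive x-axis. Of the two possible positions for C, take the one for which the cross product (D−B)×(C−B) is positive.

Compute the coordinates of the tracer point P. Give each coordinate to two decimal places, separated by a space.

0.13 1.28

A=(0,0), D=(7.00,0)
B = A + 2.00·(cos13°, sin13°) = (1.9487, 0.4499)
|BD| = 5.0713
circle(B,10.00) ∩ circle(D,7.00): a=7.5640, h=6.5411
  candidates: C₊=(10.0632,6.2942) cross=33.172; C₋=(8.9026,-6.7365) cross=-33.172
  mode + wants cross > 0 → take C=(10.0632,6.2942) (cross=33.172)
ex = (C−B)/|BC| = (0.8114,0.5844); ey = (-0.5844,0.8114)
P = B + -0.99·ex + 1.74·ey = (0.1285,1.2832)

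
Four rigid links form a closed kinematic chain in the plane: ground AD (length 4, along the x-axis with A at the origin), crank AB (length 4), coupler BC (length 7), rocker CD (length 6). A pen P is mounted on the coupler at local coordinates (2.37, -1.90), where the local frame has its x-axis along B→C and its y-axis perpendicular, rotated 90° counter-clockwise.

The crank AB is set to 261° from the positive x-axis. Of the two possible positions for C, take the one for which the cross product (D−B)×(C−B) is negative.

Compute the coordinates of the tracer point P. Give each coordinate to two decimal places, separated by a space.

1.23 -6.35

A=(0,0), D=(4.00,0)
B = A + 4.00·(cos261°, sin261°) = (-0.6257, -3.9508)
|BD| = 6.0832
circle(B,7.00) ∩ circle(D,6.00): a=4.1101, h=5.6663
  candidates: C₊=(-1.1803,3.0272) cross=34.469; C₋=(6.1796,-5.5901) cross=-34.469
  mode - wants cross < 0 → take C=(6.1796,-5.5901) (cross=-34.469)
ex = (C−B)/|BC| = (0.9722,-0.2342); ey = (0.2342,0.9722)
P = B + 2.37·ex + -1.90·ey = (1.2334,-6.3530)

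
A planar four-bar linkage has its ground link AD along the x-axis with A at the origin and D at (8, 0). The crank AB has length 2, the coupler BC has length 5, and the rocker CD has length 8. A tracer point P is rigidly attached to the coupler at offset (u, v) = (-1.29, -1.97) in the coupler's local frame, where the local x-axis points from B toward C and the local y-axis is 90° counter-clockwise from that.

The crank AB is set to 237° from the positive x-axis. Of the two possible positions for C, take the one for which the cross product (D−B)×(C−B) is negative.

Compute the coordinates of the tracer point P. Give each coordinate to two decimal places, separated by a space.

A=(0,0), D=(8.00,0)
B = A + 2.00·(cos237°, sin237°) = (-1.0893, -1.6773)
|BD| = 9.2428
circle(B,5.00) ∩ circle(D,8.00): a=2.5116, h=4.3234
  candidates: C₊=(0.5960,3.0301) cross=39.960; C₋=(2.1652,-5.4732) cross=-39.960
  mode - wants cross < 0 → take C=(2.1652,-5.4732) (cross=-39.960)
ex = (C−B)/|BC| = (0.6509,-0.7592); ey = (0.7592,0.6509)
P = B + -1.29·ex + -1.97·ey = (-3.4245,-1.9803)

-3.42 -1.98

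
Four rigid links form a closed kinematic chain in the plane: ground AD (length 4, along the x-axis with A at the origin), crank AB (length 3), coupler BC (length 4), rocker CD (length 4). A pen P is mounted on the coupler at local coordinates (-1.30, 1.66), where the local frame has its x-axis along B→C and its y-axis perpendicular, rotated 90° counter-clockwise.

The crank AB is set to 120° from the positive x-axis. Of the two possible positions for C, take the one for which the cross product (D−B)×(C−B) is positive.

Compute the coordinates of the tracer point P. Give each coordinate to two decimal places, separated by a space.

A=(0,0), D=(4.00,0)
B = A + 3.00·(cos120°, sin120°) = (-1.5000, 2.5981)
|BD| = 6.0828
circle(B,4.00) ∩ circle(D,4.00): a=3.0414, h=2.5981
  candidates: C₊=(2.3597,3.6482) cross=15.803; C₋=(0.1403,-1.0501) cross=-15.803
  mode + wants cross > 0 → take C=(2.3597,3.6482) (cross=15.803)
ex = (C−B)/|BC| = (0.9649,0.2625); ey = (-0.2625,0.9649)
P = B + -1.30·ex + 1.66·ey = (-3.1902,3.8586)

-3.19 3.86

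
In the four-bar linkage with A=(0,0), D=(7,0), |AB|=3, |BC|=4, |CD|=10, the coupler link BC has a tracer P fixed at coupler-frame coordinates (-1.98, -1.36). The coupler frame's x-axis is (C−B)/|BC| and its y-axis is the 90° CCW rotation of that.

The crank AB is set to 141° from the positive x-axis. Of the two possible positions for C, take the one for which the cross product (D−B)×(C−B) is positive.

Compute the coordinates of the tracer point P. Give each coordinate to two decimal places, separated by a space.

-1.59 -0.40

A=(0,0), D=(7.00,0)
B = A + 3.00·(cos141°, sin141°) = (-2.3314, 1.8880)
|BD| = 9.5205
circle(B,4.00) ∩ circle(D,10.00): a=0.3487, h=3.9848
  candidates: C₊=(-1.1994,5.7244) cross=37.937; C₋=(-2.7798,-2.0868) cross=-37.937
  mode + wants cross > 0 → take C=(-1.1994,5.7244) (cross=37.937)
ex = (C−B)/|BC| = (0.2830,0.9591); ey = (-0.9591,0.2830)
P = B + -1.98·ex + -1.36·ey = (-1.5874,-0.3960)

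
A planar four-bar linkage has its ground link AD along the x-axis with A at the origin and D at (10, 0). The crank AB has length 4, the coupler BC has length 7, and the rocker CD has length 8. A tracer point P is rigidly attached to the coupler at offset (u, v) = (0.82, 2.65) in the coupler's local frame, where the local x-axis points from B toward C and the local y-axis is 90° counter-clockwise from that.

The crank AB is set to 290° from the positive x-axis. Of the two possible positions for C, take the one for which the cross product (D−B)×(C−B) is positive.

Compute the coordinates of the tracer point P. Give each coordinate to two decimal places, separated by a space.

-1.09 -2.47

A=(0,0), D=(10.00,0)
B = A + 4.00·(cos290°, sin290°) = (1.3681, -3.7588)
|BD| = 9.4148
circle(B,7.00) ∩ circle(D,8.00): a=3.9108, h=5.8057
  candidates: C₊=(2.6358,3.1255) cross=54.659; C₋=(7.2715,-7.5203) cross=-54.659
  mode + wants cross > 0 → take C=(2.6358,3.1255) (cross=54.659)
ex = (C−B)/|BC| = (0.1811,0.9835); ey = (-0.9835,0.1811)
P = B + 0.82·ex + 2.65·ey = (-1.0896,-2.4724)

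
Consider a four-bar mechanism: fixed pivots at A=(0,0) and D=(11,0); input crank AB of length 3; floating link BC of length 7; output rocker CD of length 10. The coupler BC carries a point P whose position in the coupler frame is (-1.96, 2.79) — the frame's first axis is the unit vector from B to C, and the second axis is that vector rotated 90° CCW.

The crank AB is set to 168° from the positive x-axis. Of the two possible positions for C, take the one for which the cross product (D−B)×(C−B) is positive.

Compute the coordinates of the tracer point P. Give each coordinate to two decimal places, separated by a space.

A=(0,0), D=(11.00,0)
B = A + 3.00·(cos168°, sin168°) = (-2.9344, 0.6237)
|BD| = 13.9484
circle(B,7.00) ∩ circle(D,10.00): a=5.1460, h=4.7454
  candidates: C₊=(2.4186,5.1342) cross=66.190; C₋=(1.9942,-4.3470) cross=-66.190
  mode + wants cross > 0 → take C=(2.4186,5.1342) (cross=66.190)
ex = (C−B)/|BC| = (0.7647,0.6444); ey = (-0.6444,0.7647)
P = B + -1.96·ex + 2.79·ey = (-6.2311,1.4944)

-6.23 1.49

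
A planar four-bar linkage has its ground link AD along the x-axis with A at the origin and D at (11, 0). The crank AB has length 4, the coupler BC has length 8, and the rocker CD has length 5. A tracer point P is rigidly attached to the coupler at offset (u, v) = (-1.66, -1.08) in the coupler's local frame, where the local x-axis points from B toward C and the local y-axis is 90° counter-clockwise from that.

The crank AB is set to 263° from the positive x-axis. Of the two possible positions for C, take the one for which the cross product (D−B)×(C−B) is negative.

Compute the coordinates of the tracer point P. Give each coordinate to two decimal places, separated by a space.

-2.09 -5.13

A=(0,0), D=(11.00,0)
B = A + 4.00·(cos263°, sin263°) = (-0.4875, -3.9702)
|BD| = 12.1542
circle(B,8.00) ∩ circle(D,5.00): a=7.6815, h=2.2349
  candidates: C₊=(6.0426,0.6513) cross=27.164; C₋=(7.5027,-3.5733) cross=-27.164
  mode - wants cross < 0 → take C=(7.5027,-3.5733) (cross=-27.164)
ex = (C−B)/|BC| = (0.9988,0.0496); ey = (-0.0496,0.9988)
P = B + -1.66·ex + -1.08·ey = (-2.0919,-5.1312)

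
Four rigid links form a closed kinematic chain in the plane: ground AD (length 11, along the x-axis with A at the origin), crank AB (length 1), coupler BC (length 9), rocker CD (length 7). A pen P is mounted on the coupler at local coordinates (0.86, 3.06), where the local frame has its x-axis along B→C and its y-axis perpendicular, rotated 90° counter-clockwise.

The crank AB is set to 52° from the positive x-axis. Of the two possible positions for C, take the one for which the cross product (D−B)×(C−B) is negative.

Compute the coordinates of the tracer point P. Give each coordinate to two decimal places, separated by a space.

A=(0,0), D=(11.00,0)
B = A + 1.00·(cos52°, sin52°) = (0.6157, 0.7880)
|BD| = 10.4142
circle(B,9.00) ∩ circle(D,7.00): a=6.7435, h=5.9603
  candidates: C₊=(7.7908,6.2210) cross=62.072; C₋=(6.8888,-5.6655) cross=-62.072
  mode - wants cross < 0 → take C=(6.8888,-5.6655) (cross=-62.072)
ex = (C−B)/|BC| = (0.6970,-0.7171); ey = (0.7171,0.6970)
P = B + 0.86·ex + 3.06·ey = (3.4093,2.3042)

3.41 2.30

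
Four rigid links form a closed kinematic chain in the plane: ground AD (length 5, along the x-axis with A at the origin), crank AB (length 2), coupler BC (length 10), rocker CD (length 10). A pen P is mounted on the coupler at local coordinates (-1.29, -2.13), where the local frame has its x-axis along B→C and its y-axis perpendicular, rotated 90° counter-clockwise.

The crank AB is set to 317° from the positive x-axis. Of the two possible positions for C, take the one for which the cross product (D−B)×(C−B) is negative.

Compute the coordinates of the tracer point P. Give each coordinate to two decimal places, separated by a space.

-1.03 -1.40

A=(0,0), D=(5.00,0)
B = A + 2.00·(cos317°, sin317°) = (1.4627, -1.3640)
|BD| = 3.7912
circle(B,10.00) ∩ circle(D,10.00): a=1.8956, h=9.8187
  candidates: C₊=(-0.3012,8.4792) cross=37.224; C₋=(6.7640,-9.8432) cross=-37.224
  mode - wants cross < 0 → take C=(6.7640,-9.8432) (cross=-37.224)
ex = (C−B)/|BC| = (0.5301,-0.8479); ey = (0.8479,0.5301)
P = B + -1.29·ex + -2.13·ey = (-1.0272,-1.3993)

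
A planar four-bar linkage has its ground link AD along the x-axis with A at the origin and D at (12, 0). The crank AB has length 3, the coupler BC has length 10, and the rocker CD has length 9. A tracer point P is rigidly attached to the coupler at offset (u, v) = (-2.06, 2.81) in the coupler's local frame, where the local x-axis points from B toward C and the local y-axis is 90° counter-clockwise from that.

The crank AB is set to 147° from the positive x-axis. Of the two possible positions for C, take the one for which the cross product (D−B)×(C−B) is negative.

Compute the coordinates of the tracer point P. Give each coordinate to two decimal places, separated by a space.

A=(0,0), D=(12.00,0)
B = A + 3.00·(cos147°, sin147°) = (-2.5160, 1.6339)
|BD| = 14.6077
circle(B,10.00) ∩ circle(D,9.00): a=7.9542, h=6.0606
  candidates: C₊=(6.0662,6.7668) cross=88.531; C₋=(4.7104,-5.2784) cross=-88.531
  mode - wants cross < 0 → take C=(4.7104,-5.2784) (cross=-88.531)
ex = (C−B)/|BC| = (0.7226,-0.6912); ey = (0.6912,0.7226)
P = B + -2.06·ex + 2.81·ey = (-2.0623,5.0885)

-2.06 5.09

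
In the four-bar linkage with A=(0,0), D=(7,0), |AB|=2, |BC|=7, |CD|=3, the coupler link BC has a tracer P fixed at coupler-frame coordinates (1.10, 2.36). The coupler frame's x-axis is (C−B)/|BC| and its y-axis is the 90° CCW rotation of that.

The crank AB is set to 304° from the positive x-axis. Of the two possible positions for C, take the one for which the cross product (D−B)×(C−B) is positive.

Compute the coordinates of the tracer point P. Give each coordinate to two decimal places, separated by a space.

0.40 0.84

A=(0,0), D=(7.00,0)
B = A + 2.00·(cos304°, sin304°) = (1.1184, -1.6581)
|BD| = 6.1109
circle(B,7.00) ∩ circle(D,3.00): a=6.3283, h=2.9921
  candidates: C₊=(6.3974,2.9389) cross=18.284; C₋=(8.0211,-2.8209) cross=-18.284
  mode + wants cross > 0 → take C=(6.3974,2.9389) (cross=18.284)
ex = (C−B)/|BC| = (0.7541,0.6567); ey = (-0.6567,0.7541)
P = B + 1.10·ex + 2.36·ey = (0.3981,0.8441)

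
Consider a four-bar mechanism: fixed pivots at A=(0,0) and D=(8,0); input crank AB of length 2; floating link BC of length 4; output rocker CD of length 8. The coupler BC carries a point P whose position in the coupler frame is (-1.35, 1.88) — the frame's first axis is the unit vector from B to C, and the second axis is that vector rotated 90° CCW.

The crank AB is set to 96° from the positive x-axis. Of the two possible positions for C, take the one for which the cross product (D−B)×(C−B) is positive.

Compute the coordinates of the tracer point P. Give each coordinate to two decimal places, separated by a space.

A=(0,0), D=(8.00,0)
B = A + 2.00·(cos96°, sin96°) = (-0.2091, 1.9890)
|BD| = 8.4466
circle(B,4.00) ∩ circle(D,8.00): a=1.3819, h=3.7537
  candidates: C₊=(2.0179,5.3118) cross=31.706; C₋=(0.2501,-1.9845) cross=-31.706
  mode + wants cross > 0 → take C=(2.0179,5.3118) (cross=31.706)
ex = (C−B)/|BC| = (0.5567,0.8307); ey = (-0.8307,0.5567)
P = B + -1.35·ex + 1.88·ey = (-2.5223,1.9143)

-2.52 1.91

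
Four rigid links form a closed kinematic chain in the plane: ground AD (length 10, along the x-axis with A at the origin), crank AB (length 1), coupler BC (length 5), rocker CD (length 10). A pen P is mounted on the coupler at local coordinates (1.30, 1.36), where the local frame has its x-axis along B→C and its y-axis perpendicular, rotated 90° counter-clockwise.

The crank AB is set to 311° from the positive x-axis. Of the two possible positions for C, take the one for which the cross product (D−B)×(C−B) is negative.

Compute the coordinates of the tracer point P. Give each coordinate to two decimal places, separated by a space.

2.27 -1.73

A=(0,0), D=(10.00,0)
B = A + 1.00·(cos311°, sin311°) = (0.6561, -0.7547)
|BD| = 9.3744
circle(B,5.00) ∩ circle(D,10.00): a=0.6869, h=4.9526
  candidates: C₊=(0.9420,4.2371) cross=46.427; C₋=(1.7395,-5.6359) cross=-46.427
  mode - wants cross < 0 → take C=(1.7395,-5.6359) (cross=-46.427)
ex = (C−B)/|BC| = (0.2167,-0.9762); ey = (0.9762,0.2167)
P = B + 1.30·ex + 1.36·ey = (2.2654,-1.7291)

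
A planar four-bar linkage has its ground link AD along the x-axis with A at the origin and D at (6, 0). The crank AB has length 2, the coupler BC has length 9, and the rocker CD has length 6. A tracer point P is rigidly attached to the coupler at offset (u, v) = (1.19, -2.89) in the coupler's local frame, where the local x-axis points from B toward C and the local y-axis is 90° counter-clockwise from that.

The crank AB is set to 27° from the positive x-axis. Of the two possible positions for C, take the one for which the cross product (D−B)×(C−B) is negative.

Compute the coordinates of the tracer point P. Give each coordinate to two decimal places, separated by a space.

0.47 -1.93

A=(0,0), D=(6.00,0)
B = A + 2.00·(cos27°, sin27°) = (1.7820, 0.9080)
|BD| = 4.3146
circle(B,9.00) ∩ circle(D,6.00): a=7.3721, h=5.1625
  candidates: C₊=(10.0755,4.4035) cross=22.274; C₋=(7.9027,-5.6903) cross=-22.274
  mode - wants cross < 0 → take C=(7.9027,-5.6903) (cross=-22.274)
ex = (C−B)/|BC| = (0.6801,-0.7331); ey = (0.7331,0.6801)
P = B + 1.19·ex + -2.89·ey = (0.4725,-1.9299)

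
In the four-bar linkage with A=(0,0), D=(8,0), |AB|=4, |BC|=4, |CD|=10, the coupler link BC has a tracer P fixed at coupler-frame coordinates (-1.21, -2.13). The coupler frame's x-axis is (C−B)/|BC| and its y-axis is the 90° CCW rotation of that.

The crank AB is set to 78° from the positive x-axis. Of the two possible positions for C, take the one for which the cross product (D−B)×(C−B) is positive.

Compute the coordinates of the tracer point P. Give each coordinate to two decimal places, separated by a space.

2.63 2.25

A=(0,0), D=(8.00,0)
B = A + 4.00·(cos78°, sin78°) = (0.8316, 3.9126)
|BD| = 8.1666
circle(B,4.00) ∩ circle(D,10.00): a=-1.0596, h=3.8571
  candidates: C₊=(1.7495,7.8059) cross=31.500; C₋=(-1.9463,1.0346) cross=-31.500
  mode + wants cross > 0 → take C=(1.7495,7.8059) (cross=31.500)
ex = (C−B)/|BC| = (0.2295,0.9733); ey = (-0.9733,0.2295)
P = B + -1.21·ex + -2.13·ey = (2.6272,2.2461)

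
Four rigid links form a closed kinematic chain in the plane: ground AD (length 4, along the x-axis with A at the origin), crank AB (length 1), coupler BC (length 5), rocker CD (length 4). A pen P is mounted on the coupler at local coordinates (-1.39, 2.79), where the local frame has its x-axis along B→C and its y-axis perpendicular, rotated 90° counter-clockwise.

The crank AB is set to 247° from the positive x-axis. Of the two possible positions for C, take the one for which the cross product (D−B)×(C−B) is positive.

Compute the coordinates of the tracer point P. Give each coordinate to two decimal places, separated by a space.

-3.51 -0.80

A=(0,0), D=(4.00,0)
B = A + 1.00·(cos247°, sin247°) = (-0.3907, -0.9205)
|BD| = 4.4862
circle(B,5.00) ∩ circle(D,4.00): a=3.2462, h=3.8029
  candidates: C₊=(2.0061,3.4676) cross=17.061; C₋=(3.5667,-3.9765) cross=-17.061
  mode + wants cross > 0 → take C=(2.0061,3.4676) (cross=17.061)
ex = (C−B)/|BC| = (0.4794,0.8776); ey = (-0.8776,0.4794)
P = B + -1.39·ex + 2.79·ey = (-3.5056,-0.8030)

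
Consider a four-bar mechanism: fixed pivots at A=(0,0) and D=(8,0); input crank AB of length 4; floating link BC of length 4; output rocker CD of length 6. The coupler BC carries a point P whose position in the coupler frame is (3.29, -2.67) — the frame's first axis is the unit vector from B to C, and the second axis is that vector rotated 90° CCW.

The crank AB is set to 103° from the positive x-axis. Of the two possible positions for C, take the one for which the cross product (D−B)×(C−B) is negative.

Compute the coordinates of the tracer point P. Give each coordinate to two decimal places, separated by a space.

A=(0,0), D=(8.00,0)
B = A + 4.00·(cos103°, sin103°) = (-0.8998, 3.8975)
|BD| = 9.7158
circle(B,4.00) ∩ circle(D,6.00): a=3.8287, h=1.1582
  candidates: C₊=(3.0719,3.4225) cross=11.253; C₋=(2.1427,1.3007) cross=-11.253
  mode - wants cross < 0 → take C=(2.1427,1.3007) (cross=-11.253)
ex = (C−B)/|BC| = (0.7606,-0.6492); ey = (0.6492,0.7606)
P = B + 3.29·ex + -2.67·ey = (-0.1307,-0.2692)

-0.13 -0.27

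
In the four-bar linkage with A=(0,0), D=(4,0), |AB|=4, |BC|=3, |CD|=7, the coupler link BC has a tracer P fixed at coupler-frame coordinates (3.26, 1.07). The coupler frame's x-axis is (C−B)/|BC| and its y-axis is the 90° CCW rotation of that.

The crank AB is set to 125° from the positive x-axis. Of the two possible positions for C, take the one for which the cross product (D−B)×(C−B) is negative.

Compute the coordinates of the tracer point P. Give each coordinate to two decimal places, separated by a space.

-2.01 -0.14

A=(0,0), D=(4.00,0)
B = A + 4.00·(cos125°, sin125°) = (-2.2943, 3.2766)
|BD| = 7.0961
circle(B,3.00) ∩ circle(D,7.00): a=0.7296, h=2.9099
  candidates: C₊=(-0.3035,5.5209) cross=20.649; C₋=(-2.9908,0.3586) cross=-20.649
  mode - wants cross < 0 → take C=(-2.9908,0.3586) (cross=-20.649)
ex = (C−B)/|BC| = (-0.2322,-0.9727); ey = (0.9727,-0.2322)
P = B + 3.26·ex + 1.07·ey = (-2.0104,-0.1427)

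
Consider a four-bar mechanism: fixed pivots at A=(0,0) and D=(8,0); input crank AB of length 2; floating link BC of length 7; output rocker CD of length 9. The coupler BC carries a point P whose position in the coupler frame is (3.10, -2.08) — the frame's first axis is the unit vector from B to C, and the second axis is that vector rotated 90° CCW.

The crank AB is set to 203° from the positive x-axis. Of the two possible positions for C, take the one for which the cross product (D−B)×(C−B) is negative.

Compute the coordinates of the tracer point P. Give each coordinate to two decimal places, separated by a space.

-1.91 -4.51

A=(0,0), D=(8.00,0)
B = A + 2.00·(cos203°, sin203°) = (-1.8410, -0.7815)
|BD| = 9.8720
circle(B,7.00) ∩ circle(D,9.00): a=3.3152, h=6.1652
  candidates: C₊=(0.9758,5.6268) cross=60.862; C₋=(1.9519,-6.6648) cross=-60.862
  mode - wants cross < 0 → take C=(1.9519,-6.6648) (cross=-60.862)
ex = (C−B)/|BC| = (0.5418,-0.8405); ey = (0.8405,0.5418)
P = B + 3.10·ex + -2.08·ey = (-1.9095,-4.5140)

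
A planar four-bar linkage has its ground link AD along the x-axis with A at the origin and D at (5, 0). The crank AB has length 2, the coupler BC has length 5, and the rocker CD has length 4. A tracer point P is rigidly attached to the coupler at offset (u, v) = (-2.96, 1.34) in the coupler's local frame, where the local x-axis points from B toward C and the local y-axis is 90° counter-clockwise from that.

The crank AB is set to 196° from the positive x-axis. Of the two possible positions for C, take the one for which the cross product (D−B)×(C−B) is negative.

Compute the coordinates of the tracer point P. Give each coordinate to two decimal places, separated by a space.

A=(0,0), D=(5.00,0)
B = A + 2.00·(cos196°, sin196°) = (-1.9225, -0.5513)
|BD| = 6.9444
circle(B,5.00) ∩ circle(D,4.00): a=4.1202, h=2.8326
  candidates: C₊=(1.9598,2.5995) cross=19.671; C₋=(2.4096,-3.0479) cross=-19.671
  mode - wants cross < 0 → take C=(2.4096,-3.0479) (cross=-19.671)
ex = (C−B)/|BC| = (0.8664,-0.4993); ey = (0.4993,0.8664)
P = B + -2.96·ex + 1.34·ey = (-3.8180,2.0877)

-3.82 2.09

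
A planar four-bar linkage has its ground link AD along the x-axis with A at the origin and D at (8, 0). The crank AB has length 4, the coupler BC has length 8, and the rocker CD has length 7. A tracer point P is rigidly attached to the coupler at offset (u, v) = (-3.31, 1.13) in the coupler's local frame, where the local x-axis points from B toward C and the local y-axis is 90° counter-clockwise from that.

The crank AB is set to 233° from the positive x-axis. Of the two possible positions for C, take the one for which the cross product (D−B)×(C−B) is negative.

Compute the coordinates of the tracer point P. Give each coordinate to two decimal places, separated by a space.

-5.02 -0.87

A=(0,0), D=(8.00,0)
B = A + 4.00·(cos233°, sin233°) = (-2.4073, -3.1945)
|BD| = 10.8865
circle(B,8.00) ∩ circle(D,7.00): a=6.1322, h=5.1377
  candidates: C₊=(1.9473,3.5164) cross=55.932; C₋=(4.9626,-6.3067) cross=-55.932
  mode - wants cross < 0 → take C=(4.9626,-6.3067) (cross=-55.932)
ex = (C−B)/|BC| = (0.9212,-0.3890); ey = (0.3890,0.9212)
P = B + -3.31·ex + 1.13·ey = (-5.0169,-0.8659)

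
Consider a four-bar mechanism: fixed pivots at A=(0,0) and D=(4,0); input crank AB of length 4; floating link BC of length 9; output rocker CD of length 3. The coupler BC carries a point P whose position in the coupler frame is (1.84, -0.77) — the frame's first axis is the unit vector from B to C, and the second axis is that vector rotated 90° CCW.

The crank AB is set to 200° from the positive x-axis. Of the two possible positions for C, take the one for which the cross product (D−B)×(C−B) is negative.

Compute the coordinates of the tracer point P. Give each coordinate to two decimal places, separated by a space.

A=(0,0), D=(4.00,0)
B = A + 4.00·(cos200°, sin200°) = (-3.7588, -1.3681)
|BD| = 7.8785
circle(B,9.00) ∩ circle(D,3.00): a=8.5087, h=2.9331
  candidates: C₊=(4.1113,2.9979) cross=23.108; C₋=(5.1299,-2.7791) cross=-23.108
  mode - wants cross < 0 → take C=(5.1299,-2.7791) (cross=-23.108)
ex = (C−B)/|BC| = (0.9876,-0.1568); ey = (0.1568,0.9876)
P = B + 1.84·ex + -0.77·ey = (-2.0622,-2.4170)

-2.06 -2.42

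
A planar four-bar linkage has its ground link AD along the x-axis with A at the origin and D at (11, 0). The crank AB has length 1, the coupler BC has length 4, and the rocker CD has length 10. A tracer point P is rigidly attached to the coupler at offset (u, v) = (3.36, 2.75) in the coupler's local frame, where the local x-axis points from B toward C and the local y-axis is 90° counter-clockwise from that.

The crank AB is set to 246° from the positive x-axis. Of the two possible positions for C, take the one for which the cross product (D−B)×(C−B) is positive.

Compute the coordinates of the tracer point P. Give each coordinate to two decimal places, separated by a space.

-1.39 3.32

A=(0,0), D=(11.00,0)
B = A + 1.00·(cos246°, sin246°) = (-0.4067, -0.9135)
|BD| = 11.4433
circle(B,4.00) ∩ circle(D,10.00): a=2.0513, h=3.4339
  candidates: C₊=(1.3639,2.6732) cross=39.296; C₋=(1.9122,-4.1728) cross=-39.296
  mode + wants cross > 0 → take C=(1.3639,2.6732) (cross=39.296)
ex = (C−B)/|BC| = (0.4427,0.8967); ey = (-0.8967,0.4427)
P = B + 3.36·ex + 2.75·ey = (-1.3853,3.3167)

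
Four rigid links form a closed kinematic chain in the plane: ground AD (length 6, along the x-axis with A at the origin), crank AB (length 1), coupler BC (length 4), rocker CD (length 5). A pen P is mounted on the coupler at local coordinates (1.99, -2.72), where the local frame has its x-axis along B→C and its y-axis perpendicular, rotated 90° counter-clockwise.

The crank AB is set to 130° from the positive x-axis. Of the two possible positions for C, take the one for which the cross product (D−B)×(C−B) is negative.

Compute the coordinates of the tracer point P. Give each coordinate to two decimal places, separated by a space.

A=(0,0), D=(6.00,0)
B = A + 1.00·(cos130°, sin130°) = (-0.6428, 0.7660)
|BD| = 6.6868
circle(B,4.00) ∩ circle(D,5.00): a=2.6704, h=2.9780
  candidates: C₊=(2.3512,3.4186) cross=19.914; C₋=(1.6689,-2.4983) cross=-19.914
  mode - wants cross < 0 → take C=(1.6689,-2.4983) (cross=-19.914)
ex = (C−B)/|BC| = (0.5779,-0.8161); ey = (0.8161,0.5779)
P = B + 1.99·ex + -2.72·ey = (-1.7125,-2.4299)

-1.71 -2.43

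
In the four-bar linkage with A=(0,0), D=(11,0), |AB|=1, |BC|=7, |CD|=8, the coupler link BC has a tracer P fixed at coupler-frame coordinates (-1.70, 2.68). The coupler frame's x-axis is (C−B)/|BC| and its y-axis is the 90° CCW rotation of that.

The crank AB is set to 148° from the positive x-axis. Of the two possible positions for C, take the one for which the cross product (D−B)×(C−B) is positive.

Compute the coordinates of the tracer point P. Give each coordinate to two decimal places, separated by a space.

A=(0,0), D=(11.00,0)
B = A + 1.00·(cos148°, sin148°) = (-0.8480, 0.5299)
|BD| = 11.8599
circle(B,7.00) ∩ circle(D,8.00): a=5.2976, h=4.5756
  candidates: C₊=(4.6487,4.8642) cross=54.266; C₋=(4.2398,-4.2778) cross=-54.266
  mode + wants cross > 0 → take C=(4.6487,4.8642) (cross=54.266)
ex = (C−B)/|BC| = (0.7852,0.6192); ey = (-0.6192,0.7852)
P = B + -1.70·ex + 2.68·ey = (-3.8424,1.5818)

-3.84 1.58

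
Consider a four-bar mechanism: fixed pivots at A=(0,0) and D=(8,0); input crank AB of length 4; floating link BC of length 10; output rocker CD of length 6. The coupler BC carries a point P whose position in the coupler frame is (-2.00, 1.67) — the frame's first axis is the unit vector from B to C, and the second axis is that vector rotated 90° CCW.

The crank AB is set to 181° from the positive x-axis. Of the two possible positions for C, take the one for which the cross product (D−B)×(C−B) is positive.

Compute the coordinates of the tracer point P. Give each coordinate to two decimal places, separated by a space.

A=(0,0), D=(8.00,0)
B = A + 4.00·(cos181°, sin181°) = (-3.9994, -0.0698)
|BD| = 11.9996
circle(B,10.00) ∩ circle(D,6.00): a=8.6666, h=4.9891
  candidates: C₊=(4.6380,4.9696) cross=59.867; C₋=(4.6960,-5.0084) cross=-59.867
  mode + wants cross > 0 → take C=(4.6380,4.9696) (cross=59.867)
ex = (C−B)/|BC| = (0.8637,0.5039); ey = (-0.5039,0.8637)
P = B + -2.00·ex + 1.67·ey = (-6.5684,0.3648)

-6.57 0.36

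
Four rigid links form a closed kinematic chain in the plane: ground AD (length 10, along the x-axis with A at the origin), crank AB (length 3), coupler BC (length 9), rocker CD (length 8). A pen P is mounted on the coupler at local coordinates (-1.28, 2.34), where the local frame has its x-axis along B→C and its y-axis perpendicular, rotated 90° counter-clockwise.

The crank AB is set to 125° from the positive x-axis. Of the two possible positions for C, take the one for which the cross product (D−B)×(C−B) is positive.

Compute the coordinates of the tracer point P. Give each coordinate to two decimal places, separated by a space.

A=(0,0), D=(10.00,0)
B = A + 3.00·(cos125°, sin125°) = (-1.7207, 2.4575)
|BD| = 11.9756
circle(B,9.00) ∩ circle(D,8.00): a=6.6976, h=6.0119
  candidates: C₊=(6.0680,6.9670) cross=71.996; C₋=(3.6006,-4.8009) cross=-71.996
  mode + wants cross > 0 → take C=(6.0680,6.9670) (cross=71.996)
ex = (C−B)/|BC| = (0.8654,0.5011); ey = (-0.5011,0.8654)
P = B + -1.28·ex + 2.34·ey = (-4.0009,3.8412)

-4.00 3.84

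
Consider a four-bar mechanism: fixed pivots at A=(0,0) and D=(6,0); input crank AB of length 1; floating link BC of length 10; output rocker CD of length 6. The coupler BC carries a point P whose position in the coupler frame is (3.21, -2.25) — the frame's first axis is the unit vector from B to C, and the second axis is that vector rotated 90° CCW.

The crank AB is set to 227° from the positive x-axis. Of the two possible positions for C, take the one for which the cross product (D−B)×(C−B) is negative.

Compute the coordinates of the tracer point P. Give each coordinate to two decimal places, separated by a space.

1.01 -4.27

A=(0,0), D=(6.00,0)
B = A + 1.00·(cos227°, sin227°) = (-0.6820, -0.7314)
|BD| = 6.7219
circle(B,10.00) ∩ circle(D,6.00): a=8.1215, h=5.8345
  candidates: C₊=(6.7565,5.9521) cross=39.219; C₋=(8.0261,-5.6476) cross=-39.219
  mode - wants cross < 0 → take C=(8.0261,-5.6476) (cross=-39.219)
ex = (C−B)/|BC| = (0.8708,-0.4916); ey = (0.4916,0.8708)
P = B + 3.21·ex + -2.25·ey = (1.0072,-4.2688)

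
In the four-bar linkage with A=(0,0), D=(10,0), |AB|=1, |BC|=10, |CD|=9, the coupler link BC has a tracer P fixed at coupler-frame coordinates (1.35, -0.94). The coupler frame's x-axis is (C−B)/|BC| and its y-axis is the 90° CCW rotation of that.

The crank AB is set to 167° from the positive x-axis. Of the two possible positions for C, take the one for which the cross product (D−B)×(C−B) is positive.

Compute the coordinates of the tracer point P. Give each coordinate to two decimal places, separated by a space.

A=(0,0), D=(10.00,0)
B = A + 1.00·(cos167°, sin167°) = (-0.9744, 0.2250)
|BD| = 10.9767
circle(B,10.00) ∩ circle(D,9.00): a=6.3538, h=7.7220
  candidates: C₊=(5.5364,7.8151) cross=84.762; C₋=(5.2199,-7.6256) cross=-84.762
  mode + wants cross > 0 → take C=(5.5364,7.8151) (cross=84.762)
ex = (C−B)/|BC| = (0.6511,0.7590); ey = (-0.7590,0.6511)
P = B + 1.35·ex + -0.94·ey = (0.6181,0.6376)

0.62 0.64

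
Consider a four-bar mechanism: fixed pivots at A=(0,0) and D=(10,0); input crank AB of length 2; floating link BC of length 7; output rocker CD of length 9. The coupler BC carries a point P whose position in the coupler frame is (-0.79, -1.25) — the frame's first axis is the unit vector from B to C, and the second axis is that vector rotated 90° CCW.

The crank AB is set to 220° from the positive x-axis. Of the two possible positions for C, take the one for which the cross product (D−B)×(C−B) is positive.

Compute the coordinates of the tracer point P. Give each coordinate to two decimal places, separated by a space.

-0.91 -2.63

A=(0,0), D=(10.00,0)
B = A + 2.00·(cos220°, sin220°) = (-1.5321, -1.2856)
|BD| = 11.6035
circle(B,7.00) ∩ circle(D,9.00): a=4.4229, h=5.4257
  candidates: C₊=(2.2624,4.5967) cross=62.957; C₋=(3.4647,-6.1879) cross=-62.957
  mode + wants cross > 0 → take C=(2.2624,4.5967) (cross=62.957)
ex = (C−B)/|BC| = (0.5421,0.8403); ey = (-0.8403,0.5421)
P = B + -0.79·ex + -1.25·ey = (-0.9099,-2.6270)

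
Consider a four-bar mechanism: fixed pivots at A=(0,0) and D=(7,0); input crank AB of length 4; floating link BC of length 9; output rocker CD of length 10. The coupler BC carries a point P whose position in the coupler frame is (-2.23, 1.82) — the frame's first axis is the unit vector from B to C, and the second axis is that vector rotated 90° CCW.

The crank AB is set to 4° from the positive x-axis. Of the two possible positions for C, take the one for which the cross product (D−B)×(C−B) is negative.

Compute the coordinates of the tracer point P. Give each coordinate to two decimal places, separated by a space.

A=(0,0), D=(7.00,0)
B = A + 4.00·(cos4°, sin4°) = (3.9903, 0.2790)
|BD| = 3.0227
circle(B,9.00) ∩ circle(D,10.00): a=-1.6316, h=8.8509
  candidates: C₊=(3.1826,9.2427) cross=26.753; C₋=(1.5486,-8.3834) cross=-26.753
  mode - wants cross < 0 → take C=(1.5486,-8.3834) (cross=-26.753)
ex = (C−B)/|BC| = (-0.2713,-0.9625); ey = (0.9625,-0.2713)
P = B + -2.23·ex + 1.82·ey = (6.3470,1.9316)

6.35 1.93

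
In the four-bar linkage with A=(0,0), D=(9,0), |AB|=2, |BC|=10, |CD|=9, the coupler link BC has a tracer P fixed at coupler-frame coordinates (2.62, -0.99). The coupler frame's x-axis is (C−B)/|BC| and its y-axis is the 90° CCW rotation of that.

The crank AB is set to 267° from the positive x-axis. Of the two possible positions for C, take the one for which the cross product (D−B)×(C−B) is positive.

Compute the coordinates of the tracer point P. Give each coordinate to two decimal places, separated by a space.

1.80 0.05

A=(0,0), D=(9.00,0)
B = A + 2.00·(cos267°, sin267°) = (-0.1047, -1.9973)
|BD| = 9.3212
circle(B,10.00) ∩ circle(D,9.00): a=5.6798, h=8.2304
  candidates: C₊=(3.6796,7.2590) cross=76.717; C₋=(7.2067,-8.8195) cross=-76.717
  mode + wants cross > 0 → take C=(3.6796,7.2590) (cross=76.717)
ex = (C−B)/|BC| = (0.3784,0.9256); ey = (-0.9256,0.3784)
P = B + 2.62·ex + -0.99·ey = (1.8032,0.0532)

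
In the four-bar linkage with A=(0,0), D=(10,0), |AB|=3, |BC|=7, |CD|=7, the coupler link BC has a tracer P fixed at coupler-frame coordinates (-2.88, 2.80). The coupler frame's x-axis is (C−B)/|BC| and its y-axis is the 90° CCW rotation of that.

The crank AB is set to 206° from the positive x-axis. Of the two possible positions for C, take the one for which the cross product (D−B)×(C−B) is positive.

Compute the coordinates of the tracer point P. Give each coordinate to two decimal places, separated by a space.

-6.59 -0.34

A=(0,0), D=(10.00,0)
B = A + 3.00·(cos206°, sin206°) = (-2.6964, -1.3151)
|BD| = 12.7643
circle(B,7.00) ∩ circle(D,7.00): a=6.3822, h=2.8754
  candidates: C₊=(3.3556,2.2026) cross=36.703; C₋=(3.9481,-3.5177) cross=-36.703
  mode + wants cross > 0 → take C=(3.3556,2.2026) (cross=36.703)
ex = (C−B)/|BC| = (0.8646,0.5025); ey = (-0.5025,0.8646)
P = B + -2.88·ex + 2.80·ey = (-6.5934,-0.3416)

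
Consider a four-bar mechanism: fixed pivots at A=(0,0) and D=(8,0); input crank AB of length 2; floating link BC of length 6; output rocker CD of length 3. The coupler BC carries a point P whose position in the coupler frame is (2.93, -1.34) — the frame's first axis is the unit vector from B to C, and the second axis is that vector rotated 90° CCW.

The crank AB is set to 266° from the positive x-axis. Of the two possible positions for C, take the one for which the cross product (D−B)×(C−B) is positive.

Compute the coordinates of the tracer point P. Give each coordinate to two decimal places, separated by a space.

A=(0,0), D=(8.00,0)
B = A + 2.00·(cos266°, sin266°) = (-0.1395, -1.9951)
|BD| = 8.3805
circle(B,6.00) ∩ circle(D,3.00): a=5.8011, h=1.5320
  candidates: C₊=(5.1301,0.8739) cross=12.839; C₋=(5.8595,-2.1020) cross=-12.839
  mode + wants cross > 0 → take C=(5.1301,0.8739) (cross=12.839)
ex = (C−B)/|BC| = (0.8783,0.4782); ey = (-0.4782,0.8783)
P = B + 2.93·ex + -1.34·ey = (3.0746,-1.7710)

3.07 -1.77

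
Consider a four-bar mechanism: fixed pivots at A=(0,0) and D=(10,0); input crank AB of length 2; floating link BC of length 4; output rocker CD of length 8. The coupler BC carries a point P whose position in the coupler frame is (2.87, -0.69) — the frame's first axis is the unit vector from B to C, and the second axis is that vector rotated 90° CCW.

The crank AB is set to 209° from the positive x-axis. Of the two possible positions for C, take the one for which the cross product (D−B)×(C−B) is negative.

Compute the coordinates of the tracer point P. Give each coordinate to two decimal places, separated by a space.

A=(0,0), D=(10.00,0)
B = A + 2.00·(cos209°, sin209°) = (-1.7492, -0.9696)
|BD| = 11.7892
circle(B,4.00) ∩ circle(D,8.00): a=3.8588, h=1.0533
  candidates: C₊=(2.0099,0.3975) cross=12.418; C₋=(2.1831,-1.7020) cross=-12.418
  mode - wants cross < 0 → take C=(2.1831,-1.7020) (cross=-12.418)
ex = (C−B)/|BC| = (0.9831,-0.1831); ey = (0.1831,0.9831)
P = B + 2.87·ex + -0.69·ey = (0.9459,-2.1734)

0.95 -2.17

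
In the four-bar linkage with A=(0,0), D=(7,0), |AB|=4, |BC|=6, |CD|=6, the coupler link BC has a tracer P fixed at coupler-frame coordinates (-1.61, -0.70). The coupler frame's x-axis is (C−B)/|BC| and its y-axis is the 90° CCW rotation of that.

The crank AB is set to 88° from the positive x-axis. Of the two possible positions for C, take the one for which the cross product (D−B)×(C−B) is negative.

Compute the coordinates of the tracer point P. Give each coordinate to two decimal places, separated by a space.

A=(0,0), D=(7.00,0)
B = A + 4.00·(cos88°, sin88°) = (0.1396, 3.9976)
|BD| = 7.9401
circle(B,6.00) ∩ circle(D,6.00): a=3.9701, h=4.4987
  candidates: C₊=(5.8347,5.8858) cross=35.721; C₋=(1.3049,-1.8882) cross=-35.721
  mode - wants cross < 0 → take C=(1.3049,-1.8882) (cross=-35.721)
ex = (C−B)/|BC| = (0.1942,-0.9810); ey = (0.9810,0.1942)
P = B + -1.61·ex + -0.70·ey = (-0.8598,5.4410)

-0.86 5.44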